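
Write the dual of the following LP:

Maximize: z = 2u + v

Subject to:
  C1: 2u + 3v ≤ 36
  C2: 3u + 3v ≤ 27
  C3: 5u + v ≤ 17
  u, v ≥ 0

Primal max cᵀx s.t. Ax ≤ b, x ≥ 0  →  Dual min bᵀy s.t. Aᵀy ≥ c, y ≥ 0.

Minimize: z = 36y1 + 27y2 + 17y3

Subject to:
  2y1 + 3y2 + 5y3 ≥ 2
  3y1 + 3y2 + y3 ≥ 1
  y1, y2, y3 ≥ 0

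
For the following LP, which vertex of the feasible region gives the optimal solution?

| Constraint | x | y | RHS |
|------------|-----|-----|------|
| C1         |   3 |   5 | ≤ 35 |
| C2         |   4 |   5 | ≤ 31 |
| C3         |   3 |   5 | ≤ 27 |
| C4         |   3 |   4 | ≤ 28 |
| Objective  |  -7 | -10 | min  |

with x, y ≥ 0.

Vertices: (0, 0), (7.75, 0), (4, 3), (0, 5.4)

Evaluate the objective at each vertex of the feasible region:
  z(0, 0) = 0
  z(7.75, 0) = -54.25
  z(4, 3) = -58  ←
  z(0, 5.4) = -54
The minimum is at x = 4, y = 3.

(4, 3)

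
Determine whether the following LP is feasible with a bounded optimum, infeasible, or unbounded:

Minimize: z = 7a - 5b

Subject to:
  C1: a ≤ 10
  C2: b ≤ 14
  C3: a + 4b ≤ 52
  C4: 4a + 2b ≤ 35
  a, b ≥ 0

Feasible with a bounded optimal solution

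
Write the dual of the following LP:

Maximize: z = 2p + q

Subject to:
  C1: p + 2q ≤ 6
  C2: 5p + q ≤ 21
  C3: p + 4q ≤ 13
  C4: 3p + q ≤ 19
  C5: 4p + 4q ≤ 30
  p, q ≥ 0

Primal max cᵀx s.t. Ax ≤ b, x ≥ 0  →  Dual min bᵀy s.t. Aᵀy ≥ c, y ≥ 0.

Minimize: z = 6y1 + 21y2 + 13y3 + 19y4 + 30y5

Subject to:
  y1 + 5y2 + y3 + 3y4 + 4y5 ≥ 2
  2y1 + y2 + 4y3 + y4 + 4y5 ≥ 1
  y1, y2, y3, y4, y5 ≥ 0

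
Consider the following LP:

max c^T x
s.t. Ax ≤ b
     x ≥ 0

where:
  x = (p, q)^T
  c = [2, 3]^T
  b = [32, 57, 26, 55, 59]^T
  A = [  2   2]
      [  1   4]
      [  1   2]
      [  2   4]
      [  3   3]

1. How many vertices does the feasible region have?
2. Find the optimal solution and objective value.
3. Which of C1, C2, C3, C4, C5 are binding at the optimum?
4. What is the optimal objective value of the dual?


1. 4
2. p = 6, q = 10, z = 42
3. C1, C3
4. 42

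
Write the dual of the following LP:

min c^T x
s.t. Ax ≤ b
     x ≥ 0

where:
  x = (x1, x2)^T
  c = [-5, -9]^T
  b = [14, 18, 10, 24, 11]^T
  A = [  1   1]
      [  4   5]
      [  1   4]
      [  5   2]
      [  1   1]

Primal min cᵀx s.t. Ax ≤ b, x ≥ 0  →  Dual max −bᵀy s.t. Aᵀy ≥ −c, y ≥ 0.

Maximize: z = -14y1 - 18y2 - 10y3 - 24y4 - 11y5

Subject to:
  y1 + 4y2 + y3 + 5y4 + y5 ≥ 5
  y1 + 5y2 + 4y3 + 2y4 + y5 ≥ 9
  y1, y2, y3, y4, y5 ≥ 0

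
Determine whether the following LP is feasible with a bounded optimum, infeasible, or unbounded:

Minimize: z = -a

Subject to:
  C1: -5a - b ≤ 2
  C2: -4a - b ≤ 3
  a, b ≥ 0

Unbounded (objective can decrease without bound)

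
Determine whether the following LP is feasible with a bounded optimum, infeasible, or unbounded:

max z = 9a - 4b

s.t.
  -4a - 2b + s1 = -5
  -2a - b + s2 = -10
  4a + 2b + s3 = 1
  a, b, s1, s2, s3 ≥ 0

Infeasible (no feasible solution exists)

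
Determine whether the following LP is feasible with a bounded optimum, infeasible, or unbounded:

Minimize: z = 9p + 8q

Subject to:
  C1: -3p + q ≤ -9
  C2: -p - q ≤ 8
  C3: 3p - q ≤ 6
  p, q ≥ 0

Infeasible (no feasible solution exists)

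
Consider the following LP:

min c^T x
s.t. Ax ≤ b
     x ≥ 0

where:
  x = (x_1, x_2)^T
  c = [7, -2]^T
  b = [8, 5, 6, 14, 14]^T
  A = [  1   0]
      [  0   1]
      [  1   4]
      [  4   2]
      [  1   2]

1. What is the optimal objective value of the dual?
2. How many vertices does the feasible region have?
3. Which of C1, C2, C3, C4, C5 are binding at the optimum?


1. -3
2. 4
3. C3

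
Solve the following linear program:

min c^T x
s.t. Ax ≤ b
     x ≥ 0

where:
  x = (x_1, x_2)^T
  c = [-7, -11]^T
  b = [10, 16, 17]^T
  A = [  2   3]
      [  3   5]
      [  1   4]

Evaluate the objective at each vertex of the feasible region:
  z(0, 0) = 0
  z(5, 0) = -35
  z(2, 2) = -36  ←
  z(0, 3.2) = -35.2
The minimum is at x_1 = 2, x_2 = 2.

x_1 = 2, x_2 = 2, z = -36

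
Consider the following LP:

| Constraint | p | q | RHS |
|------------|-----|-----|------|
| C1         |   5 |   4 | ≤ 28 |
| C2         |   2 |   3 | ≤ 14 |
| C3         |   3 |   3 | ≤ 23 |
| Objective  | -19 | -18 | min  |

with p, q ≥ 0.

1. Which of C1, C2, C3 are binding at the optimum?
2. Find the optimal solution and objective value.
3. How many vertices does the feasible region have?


1. C1, C2
2. p = 4, q = 2, z = -112
3. 4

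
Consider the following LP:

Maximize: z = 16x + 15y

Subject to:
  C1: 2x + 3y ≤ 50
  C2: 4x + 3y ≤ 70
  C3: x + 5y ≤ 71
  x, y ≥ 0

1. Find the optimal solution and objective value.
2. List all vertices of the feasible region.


1. x = 10, y = 10, z = 310
2. (0, 0), (17.5, 0), (10, 10), (5.286, 13.14), (0, 14.2)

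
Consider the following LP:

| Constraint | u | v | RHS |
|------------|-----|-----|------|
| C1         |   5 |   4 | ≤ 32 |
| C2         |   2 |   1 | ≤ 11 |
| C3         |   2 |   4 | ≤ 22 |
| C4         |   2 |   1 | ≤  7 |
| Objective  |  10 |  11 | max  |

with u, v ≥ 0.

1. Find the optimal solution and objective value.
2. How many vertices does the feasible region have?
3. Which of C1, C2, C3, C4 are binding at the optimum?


1. u = 1, v = 5, z = 65
2. 4
3. C3, C4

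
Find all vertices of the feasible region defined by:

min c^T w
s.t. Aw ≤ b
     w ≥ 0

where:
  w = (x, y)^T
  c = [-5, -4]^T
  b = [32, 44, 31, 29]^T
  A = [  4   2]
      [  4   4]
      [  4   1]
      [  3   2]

(0, 0), (7.75, 0), (7.5, 1), (5, 6), (0, 11)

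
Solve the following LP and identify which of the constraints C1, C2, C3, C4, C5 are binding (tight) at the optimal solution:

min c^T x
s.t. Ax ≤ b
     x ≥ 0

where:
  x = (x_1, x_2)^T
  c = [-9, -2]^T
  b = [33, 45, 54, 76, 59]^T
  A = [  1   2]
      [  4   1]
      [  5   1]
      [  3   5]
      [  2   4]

At x_1 = 9, x_2 = 9, compute slack b - a·x for each constraint:
  C1: 33 − 27 = 6  (slack)
  C2: 45 − 45 = 0  (binding)
  C3: 54 − 54 = 0  (binding)
  C4: 76 − 72 = 4  (slack)
  C5: 59 − 54 = 5  (slack)

Optimal: x_1 = 9, x_2 = 9
Binding: C2, C3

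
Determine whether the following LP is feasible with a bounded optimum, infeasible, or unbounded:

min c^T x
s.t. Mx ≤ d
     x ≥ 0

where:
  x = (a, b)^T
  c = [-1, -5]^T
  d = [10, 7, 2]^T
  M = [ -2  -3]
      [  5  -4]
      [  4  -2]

Unbounded (objective can decrease without bound)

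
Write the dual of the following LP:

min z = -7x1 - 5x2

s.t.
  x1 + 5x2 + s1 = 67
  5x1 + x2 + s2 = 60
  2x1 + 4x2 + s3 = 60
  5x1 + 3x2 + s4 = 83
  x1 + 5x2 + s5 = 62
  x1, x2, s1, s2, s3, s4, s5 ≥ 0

Primal min cᵀx s.t. Ax ≤ b, x ≥ 0  →  Dual max −bᵀy s.t. Aᵀy ≥ −c, y ≥ 0.

Maximize: z = -67y1 - 60y2 - 60y3 - 83y4 - 62y5

Subject to:
  y1 + 5y2 + 2y3 + 5y4 + y5 ≥ 7
  5y1 + y2 + 4y3 + 3y4 + 5y5 ≥ 5
  y1, y2, y3, y4, y5 ≥ 0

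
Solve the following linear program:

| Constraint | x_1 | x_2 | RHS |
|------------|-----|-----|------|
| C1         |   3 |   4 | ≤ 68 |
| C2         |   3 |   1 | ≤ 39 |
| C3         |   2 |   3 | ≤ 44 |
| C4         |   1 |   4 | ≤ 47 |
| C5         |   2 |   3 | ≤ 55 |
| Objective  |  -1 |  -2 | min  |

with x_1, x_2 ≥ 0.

Evaluate the objective at each vertex of the feasible region:
  z(0, 0) = 0
  z(13, 0) = -13
  z(10.43, 7.714) = -25.86
  z(7, 10) = -27  ←
  z(0, 11.75) = -23.5
The minimum is at x_1 = 7, x_2 = 10.

x_1 = 7, x_2 = 10, z = -27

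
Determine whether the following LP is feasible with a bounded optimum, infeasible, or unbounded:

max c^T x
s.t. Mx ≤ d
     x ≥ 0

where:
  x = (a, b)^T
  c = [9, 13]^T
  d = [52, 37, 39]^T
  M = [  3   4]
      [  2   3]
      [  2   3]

Feasible with a bounded optimal solution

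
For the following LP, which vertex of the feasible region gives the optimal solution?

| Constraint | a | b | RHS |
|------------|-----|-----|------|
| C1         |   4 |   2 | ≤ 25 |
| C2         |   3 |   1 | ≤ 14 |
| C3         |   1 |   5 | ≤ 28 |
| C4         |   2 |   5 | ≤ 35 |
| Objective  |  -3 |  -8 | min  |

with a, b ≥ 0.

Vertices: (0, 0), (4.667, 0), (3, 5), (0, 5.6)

Evaluate the objective at each vertex of the feasible region:
  z(0, 0) = 0
  z(4.667, 0) = -14
  z(3, 5) = -49  ←
  z(0, 5.6) = -44.8
The minimum is at a = 3, b = 5.

(3, 5)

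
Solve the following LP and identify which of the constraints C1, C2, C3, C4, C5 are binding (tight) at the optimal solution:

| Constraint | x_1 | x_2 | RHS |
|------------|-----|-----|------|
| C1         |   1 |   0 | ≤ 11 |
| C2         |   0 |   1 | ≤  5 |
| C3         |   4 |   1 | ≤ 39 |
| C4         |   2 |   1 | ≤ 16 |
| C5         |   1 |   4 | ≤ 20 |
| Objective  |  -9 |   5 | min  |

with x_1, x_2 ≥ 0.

At x_1 = 8, x_2 = 0, compute slack b - a·x for each constraint:
  C1: 11 − 8 = 3  (slack)
  C2: 5 − 0 = 5  (slack)
  C3: 39 − 32 = 7  (slack)
  C4: 16 − 16 = 0  (binding)
  C5: 20 − 8 = 12  (slack)

Optimal: x_1 = 8, x_2 = 0
Binding: C4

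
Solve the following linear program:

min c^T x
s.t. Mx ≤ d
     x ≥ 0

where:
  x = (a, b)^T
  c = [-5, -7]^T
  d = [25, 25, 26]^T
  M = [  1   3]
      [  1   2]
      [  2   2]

Evaluate the objective at each vertex of the feasible region:
  z(0, 0) = 0
  z(13, 0) = -65
  z(7, 6) = -77  ←
  z(0, 8.333) = -58.33
The minimum is at a = 7, b = 6.

a = 7, b = 6, z = -77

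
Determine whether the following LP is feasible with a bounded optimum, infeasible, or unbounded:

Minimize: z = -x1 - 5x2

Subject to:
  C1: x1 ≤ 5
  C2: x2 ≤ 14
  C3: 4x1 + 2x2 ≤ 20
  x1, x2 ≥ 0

Feasible with a bounded optimal solution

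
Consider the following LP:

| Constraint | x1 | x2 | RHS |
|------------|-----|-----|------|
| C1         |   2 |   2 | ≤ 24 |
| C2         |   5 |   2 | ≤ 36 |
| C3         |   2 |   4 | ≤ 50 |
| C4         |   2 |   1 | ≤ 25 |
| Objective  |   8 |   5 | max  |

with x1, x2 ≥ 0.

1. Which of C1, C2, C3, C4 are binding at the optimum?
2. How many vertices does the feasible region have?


1. C1, C2
2. 4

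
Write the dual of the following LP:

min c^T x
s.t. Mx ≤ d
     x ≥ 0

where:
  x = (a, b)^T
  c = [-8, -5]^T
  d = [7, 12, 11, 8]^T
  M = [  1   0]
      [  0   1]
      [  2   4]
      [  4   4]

Primal min cᵀx s.t. Ax ≤ b, x ≥ 0  →  Dual max −bᵀy s.t. Aᵀy ≥ −c, y ≥ 0.

Maximize: z = -7y1 - 12y2 - 11y3 - 8y4

Subject to:
  y1 + 2y3 + 4y4 ≥ 8
  y2 + 4y3 + 4y4 ≥ 5
  y1, y2, y3, y4 ≥ 0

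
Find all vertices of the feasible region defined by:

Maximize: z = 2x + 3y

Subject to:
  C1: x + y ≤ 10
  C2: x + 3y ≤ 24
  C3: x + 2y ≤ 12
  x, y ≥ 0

(0, 0), (10, 0), (8, 2), (0, 6)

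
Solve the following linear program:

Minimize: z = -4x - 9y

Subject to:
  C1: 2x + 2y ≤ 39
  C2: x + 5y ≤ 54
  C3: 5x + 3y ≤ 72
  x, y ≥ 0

Evaluate the objective at each vertex of the feasible region:
  z(0, 0) = 0
  z(14.4, 0) = -57.6
  z(9, 9) = -117  ←
  z(0, 10.8) = -97.2
The minimum is at x = 9, y = 9.

x = 9, y = 9, z = -117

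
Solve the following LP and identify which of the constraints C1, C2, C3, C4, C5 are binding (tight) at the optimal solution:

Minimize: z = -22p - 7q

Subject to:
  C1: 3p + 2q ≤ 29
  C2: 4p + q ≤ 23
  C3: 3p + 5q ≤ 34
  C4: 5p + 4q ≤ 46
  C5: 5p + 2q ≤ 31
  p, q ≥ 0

At p = 5, q = 3, compute slack b - a·x for each constraint:
  C1: 29 − 21 = 8  (slack)
  C2: 23 − 23 = 0  (binding)
  C3: 34 − 30 = 4  (slack)
  C4: 46 − 37 = 9  (slack)
  C5: 31 − 31 = 0  (binding)

Optimal: p = 5, q = 3
Binding: C2, C5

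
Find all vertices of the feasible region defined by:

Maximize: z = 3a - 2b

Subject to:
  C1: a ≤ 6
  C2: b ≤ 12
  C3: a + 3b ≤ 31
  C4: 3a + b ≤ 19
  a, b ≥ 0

(0, 0), (6, 0), (6, 1), (3.25, 9.25), (0, 10.33)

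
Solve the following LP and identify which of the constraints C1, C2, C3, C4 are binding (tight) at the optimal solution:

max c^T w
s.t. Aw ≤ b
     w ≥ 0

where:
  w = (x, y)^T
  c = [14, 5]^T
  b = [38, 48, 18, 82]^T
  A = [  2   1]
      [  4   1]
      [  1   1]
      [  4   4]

At x = 10, y = 8, compute slack b - a·x for each constraint:
  C1: 38 − 28 = 10  (slack)
  C2: 48 − 48 = 0  (binding)
  C3: 18 − 18 = 0  (binding)
  C4: 82 − 72 = 10  (slack)

Optimal: x = 10, y = 8
Binding: C2, C3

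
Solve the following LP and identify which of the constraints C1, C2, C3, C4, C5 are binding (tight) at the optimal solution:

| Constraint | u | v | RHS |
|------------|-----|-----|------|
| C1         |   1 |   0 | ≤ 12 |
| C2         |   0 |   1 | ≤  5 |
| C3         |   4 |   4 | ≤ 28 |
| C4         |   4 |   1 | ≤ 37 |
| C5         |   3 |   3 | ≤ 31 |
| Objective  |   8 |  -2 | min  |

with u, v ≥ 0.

At u = 0, v = 5, compute slack b - a·x for each constraint:
  C1: 12 − 0 = 12  (slack)
  C2: 5 − 5 = 0  (binding)
  C3: 28 − 20 = 8  (slack)
  C4: 37 − 5 = 32  (slack)
  C5: 31 − 15 = 16  (slack)

Optimal: u = 0, v = 5
Binding: C2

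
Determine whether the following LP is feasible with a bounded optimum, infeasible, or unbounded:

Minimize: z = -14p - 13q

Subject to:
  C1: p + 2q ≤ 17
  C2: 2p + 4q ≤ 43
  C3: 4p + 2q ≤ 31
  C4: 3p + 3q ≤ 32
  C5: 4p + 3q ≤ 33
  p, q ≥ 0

Feasible with a bounded optimal solution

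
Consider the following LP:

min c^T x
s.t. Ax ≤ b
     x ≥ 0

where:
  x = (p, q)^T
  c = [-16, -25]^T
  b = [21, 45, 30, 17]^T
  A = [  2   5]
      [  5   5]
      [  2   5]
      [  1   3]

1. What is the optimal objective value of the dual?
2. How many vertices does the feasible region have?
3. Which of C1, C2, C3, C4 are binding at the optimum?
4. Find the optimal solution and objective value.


1. -153
2. 4
3. C1, C2
4. p = 8, q = 1, z = -153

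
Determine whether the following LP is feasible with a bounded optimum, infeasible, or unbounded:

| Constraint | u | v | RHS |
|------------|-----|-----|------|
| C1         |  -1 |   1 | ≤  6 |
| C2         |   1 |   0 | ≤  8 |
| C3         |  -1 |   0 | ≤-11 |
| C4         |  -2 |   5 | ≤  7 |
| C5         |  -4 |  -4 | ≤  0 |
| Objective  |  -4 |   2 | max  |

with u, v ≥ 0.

Infeasible (no feasible solution exists)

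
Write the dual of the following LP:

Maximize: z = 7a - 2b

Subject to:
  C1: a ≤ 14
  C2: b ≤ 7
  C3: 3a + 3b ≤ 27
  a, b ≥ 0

Primal max cᵀx s.t. Ax ≤ b, x ≥ 0  →  Dual min bᵀy s.t. Aᵀy ≥ c, y ≥ 0.

Minimize: z = 14y1 + 7y2 + 27y3

Subject to:
  y1 + 3y3 ≥ 7
  y2 + 3y3 ≥ -2
  y1, y2, y3 ≥ 0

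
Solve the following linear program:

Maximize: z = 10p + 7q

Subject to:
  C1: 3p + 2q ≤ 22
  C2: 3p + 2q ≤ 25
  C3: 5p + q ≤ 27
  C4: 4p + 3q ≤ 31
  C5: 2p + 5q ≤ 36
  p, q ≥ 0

Evaluate the objective at each vertex of the feasible region:
  z(0, 0) = 0
  z(5.4, 0) = 54
  z(4.571, 4.143) = 74.71
  z(4, 5) = 75  ←
  z(3.357, 5.857) = 74.57
  z(0, 7.2) = 50.4
The maximum is at p = 4, q = 5.

p = 4, q = 5, z = 75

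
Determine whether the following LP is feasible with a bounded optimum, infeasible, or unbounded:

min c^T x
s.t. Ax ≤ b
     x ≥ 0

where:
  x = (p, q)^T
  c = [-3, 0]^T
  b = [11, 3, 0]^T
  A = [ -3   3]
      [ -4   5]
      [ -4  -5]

Unbounded (objective can decrease without bound)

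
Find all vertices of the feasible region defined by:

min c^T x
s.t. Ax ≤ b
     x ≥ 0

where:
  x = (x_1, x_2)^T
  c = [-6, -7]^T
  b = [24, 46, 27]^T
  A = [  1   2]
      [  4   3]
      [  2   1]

(0, 0), (11.5, 0), (4, 10), (0, 12)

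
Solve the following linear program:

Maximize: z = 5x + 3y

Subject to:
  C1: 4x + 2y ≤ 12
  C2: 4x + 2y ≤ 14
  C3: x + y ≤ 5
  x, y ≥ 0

Evaluate the objective at each vertex of the feasible region:
  z(0, 0) = 0
  z(3, 0) = 15
  z(1, 4) = 17  ←
  z(0, 5) = 15
The maximum is at x = 1, y = 4.

x = 1, y = 4, z = 17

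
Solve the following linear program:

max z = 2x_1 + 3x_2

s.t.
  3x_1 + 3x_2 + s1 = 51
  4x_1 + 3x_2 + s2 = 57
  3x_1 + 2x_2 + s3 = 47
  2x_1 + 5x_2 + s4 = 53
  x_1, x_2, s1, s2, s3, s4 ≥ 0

Evaluate the objective at each vertex of the feasible region:
  z(0, 0) = 0
  z(14.25, 0) = 28.5
  z(9, 7) = 39  ←
  z(0, 10.6) = 31.8
The maximum is at x_1 = 9, x_2 = 7.

x_1 = 9, x_2 = 7, z = 39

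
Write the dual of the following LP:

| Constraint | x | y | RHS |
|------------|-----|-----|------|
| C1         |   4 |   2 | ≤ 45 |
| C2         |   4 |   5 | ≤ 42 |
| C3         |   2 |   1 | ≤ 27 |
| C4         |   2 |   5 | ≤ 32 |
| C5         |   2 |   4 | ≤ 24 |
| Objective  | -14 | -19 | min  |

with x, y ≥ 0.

Primal min cᵀx s.t. Ax ≤ b, x ≥ 0  →  Dual max −bᵀy s.t. Aᵀy ≥ −c, y ≥ 0.

Maximize: z = -45y1 - 42y2 - 27y3 - 32y4 - 24y5

Subject to:
  4y1 + 4y2 + 2y3 + 2y4 + 2y5 ≥ 14
  2y1 + 5y2 + y3 + 5y4 + 4y5 ≥ 19
  y1, y2, y3, y4, y5 ≥ 0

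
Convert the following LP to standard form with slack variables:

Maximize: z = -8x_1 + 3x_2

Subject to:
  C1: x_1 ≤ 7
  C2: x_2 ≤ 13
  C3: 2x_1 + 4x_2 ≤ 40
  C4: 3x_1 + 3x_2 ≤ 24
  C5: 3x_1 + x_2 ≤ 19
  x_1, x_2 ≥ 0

max z = -8x_1 + 3x_2

s.t.
  x_1 + s1 = 7
  x_2 + s2 = 13
  2x_1 + 4x_2 + s3 = 40
  3x_1 + 3x_2 + s4 = 24
  3x_1 + x_2 + s5 = 19
  x_1, x_2, s1, s2, s3, s4, s5 ≥ 0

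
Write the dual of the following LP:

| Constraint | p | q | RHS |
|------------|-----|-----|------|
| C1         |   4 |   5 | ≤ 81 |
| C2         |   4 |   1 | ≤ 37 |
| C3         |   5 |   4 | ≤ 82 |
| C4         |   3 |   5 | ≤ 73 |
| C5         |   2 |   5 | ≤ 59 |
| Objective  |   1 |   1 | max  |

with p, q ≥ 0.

Primal max cᵀx s.t. Ax ≤ b, x ≥ 0  →  Dual min bᵀy s.t. Aᵀy ≥ c, y ≥ 0.

Minimize: z = 81y1 + 37y2 + 82y3 + 73y4 + 59y5

Subject to:
  4y1 + 4y2 + 5y3 + 3y4 + 2y5 ≥ 1
  5y1 + y2 + 4y3 + 5y4 + 5y5 ≥ 1
  y1, y2, y3, y4, y5 ≥ 0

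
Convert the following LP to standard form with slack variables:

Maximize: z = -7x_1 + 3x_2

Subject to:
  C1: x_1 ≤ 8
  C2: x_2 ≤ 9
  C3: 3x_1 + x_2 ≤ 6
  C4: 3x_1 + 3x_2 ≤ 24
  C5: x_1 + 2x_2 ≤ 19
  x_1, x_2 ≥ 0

max z = -7x_1 + 3x_2

s.t.
  x_1 + s1 = 8
  x_2 + s2 = 9
  3x_1 + x_2 + s3 = 6
  3x_1 + 3x_2 + s4 = 24
  x_1 + 2x_2 + s5 = 19
  x_1, x_2, s1, s2, s3, s4, s5 ≥ 0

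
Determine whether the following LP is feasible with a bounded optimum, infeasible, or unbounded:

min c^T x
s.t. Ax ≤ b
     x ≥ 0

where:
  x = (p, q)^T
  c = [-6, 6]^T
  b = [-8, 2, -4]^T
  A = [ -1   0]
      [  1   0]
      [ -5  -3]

Infeasible (no feasible solution exists)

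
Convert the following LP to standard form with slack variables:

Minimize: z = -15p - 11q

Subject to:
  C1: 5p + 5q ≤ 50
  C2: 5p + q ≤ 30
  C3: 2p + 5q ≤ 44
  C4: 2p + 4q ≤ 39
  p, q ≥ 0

min z = -15p - 11q

s.t.
  5p + 5q + s1 = 50
  5p + q + s2 = 30
  2p + 5q + s3 = 44
  2p + 4q + s4 = 39
  p, q, s1, s2, s3, s4 ≥ 0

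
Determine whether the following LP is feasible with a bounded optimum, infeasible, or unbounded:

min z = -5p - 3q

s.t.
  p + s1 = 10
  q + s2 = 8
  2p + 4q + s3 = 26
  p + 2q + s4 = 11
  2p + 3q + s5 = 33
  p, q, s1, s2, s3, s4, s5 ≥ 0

Feasible with a bounded optimal solution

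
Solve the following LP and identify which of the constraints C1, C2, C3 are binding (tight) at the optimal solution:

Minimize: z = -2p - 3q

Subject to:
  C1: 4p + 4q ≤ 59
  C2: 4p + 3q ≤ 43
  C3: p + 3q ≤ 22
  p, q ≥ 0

At p = 7, q = 5, compute slack b - a·x for each constraint:
  C1: 59 − 48 = 11  (slack)
  C2: 43 − 43 = 0  (binding)
  C3: 22 − 22 = 0  (binding)

Optimal: p = 7, q = 5
Binding: C2, C3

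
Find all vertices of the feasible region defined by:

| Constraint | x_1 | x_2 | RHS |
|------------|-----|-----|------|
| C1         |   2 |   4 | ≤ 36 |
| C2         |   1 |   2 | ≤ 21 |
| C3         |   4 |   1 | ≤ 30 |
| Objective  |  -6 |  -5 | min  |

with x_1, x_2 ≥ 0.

(0, 0), (7.5, 0), (6, 6), (0, 9)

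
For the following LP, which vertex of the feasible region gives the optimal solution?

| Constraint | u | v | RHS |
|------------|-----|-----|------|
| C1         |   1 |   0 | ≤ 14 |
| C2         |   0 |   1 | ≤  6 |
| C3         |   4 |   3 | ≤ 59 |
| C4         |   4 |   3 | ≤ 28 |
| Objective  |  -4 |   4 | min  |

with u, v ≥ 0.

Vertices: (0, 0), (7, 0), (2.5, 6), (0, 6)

Evaluate the objective at each vertex of the feasible region:
  z(0, 0) = 0
  z(7, 0) = -28  ←
  z(2.5, 6) = 14
  z(0, 6) = 24
The minimum is at u = 7, v = 0.

(7, 0)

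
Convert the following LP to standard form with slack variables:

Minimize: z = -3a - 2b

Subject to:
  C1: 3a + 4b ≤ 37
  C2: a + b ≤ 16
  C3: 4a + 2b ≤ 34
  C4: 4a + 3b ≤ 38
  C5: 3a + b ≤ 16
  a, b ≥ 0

min z = -3a - 2b

s.t.
  3a + 4b + s1 = 37
  a + b + s2 = 16
  4a + 2b + s3 = 34
  4a + 3b + s4 = 38
  3a + b + s5 = 16
  a, b, s1, s2, s3, s4, s5 ≥ 0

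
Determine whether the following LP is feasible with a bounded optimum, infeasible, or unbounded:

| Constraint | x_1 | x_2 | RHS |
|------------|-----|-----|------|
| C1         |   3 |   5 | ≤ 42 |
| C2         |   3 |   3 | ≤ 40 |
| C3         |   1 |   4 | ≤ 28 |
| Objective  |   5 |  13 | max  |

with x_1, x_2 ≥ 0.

Feasible with a bounded optimal solution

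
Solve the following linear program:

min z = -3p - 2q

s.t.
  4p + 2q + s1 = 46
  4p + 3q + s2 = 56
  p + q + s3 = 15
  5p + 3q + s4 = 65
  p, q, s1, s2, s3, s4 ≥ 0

Evaluate the objective at each vertex of the feasible region:
  z(0, 0) = 0
  z(11.5, 0) = -34.5
  z(8, 7) = -38  ←
  z(0, 15) = -30
The minimum is at p = 8, q = 7.

p = 8, q = 7, z = -38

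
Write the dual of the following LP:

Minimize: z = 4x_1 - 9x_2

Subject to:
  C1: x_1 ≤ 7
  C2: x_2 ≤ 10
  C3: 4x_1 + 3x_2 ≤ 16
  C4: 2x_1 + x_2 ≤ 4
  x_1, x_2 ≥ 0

Primal min cᵀx s.t. Ax ≤ b, x ≥ 0  →  Dual max −bᵀy s.t. Aᵀy ≥ −c, y ≥ 0.

Maximize: z = -7y1 - 10y2 - 16y3 - 4y4

Subject to:
  y1 + 4y3 + 2y4 ≥ -4
  y2 + 3y3 + y4 ≥ 9
  y1, y2, y3, y4 ≥ 0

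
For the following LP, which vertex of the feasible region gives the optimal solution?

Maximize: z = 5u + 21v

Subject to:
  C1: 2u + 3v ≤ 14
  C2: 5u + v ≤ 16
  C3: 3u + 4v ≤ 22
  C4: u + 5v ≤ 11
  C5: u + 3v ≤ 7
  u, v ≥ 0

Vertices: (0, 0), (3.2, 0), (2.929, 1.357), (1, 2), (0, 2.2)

Evaluate the objective at each vertex of the feasible region:
  z(0, 0) = 0
  z(3.2, 0) = 16
  z(2.929, 1.357) = 43.14
  z(1, 2) = 47  ←
  z(0, 2.2) = 46.2
The maximum is at u = 1, v = 2.

(1, 2)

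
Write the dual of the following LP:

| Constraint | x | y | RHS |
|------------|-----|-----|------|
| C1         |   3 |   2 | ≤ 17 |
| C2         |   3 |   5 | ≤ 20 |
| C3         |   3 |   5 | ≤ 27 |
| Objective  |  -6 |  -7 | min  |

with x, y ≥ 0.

Primal min cᵀx s.t. Ax ≤ b, x ≥ 0  →  Dual max −bᵀy s.t. Aᵀy ≥ −c, y ≥ 0.

Maximize: z = -17y1 - 20y2 - 27y3

Subject to:
  3y1 + 3y2 + 3y3 ≥ 6
  2y1 + 5y2 + 5y3 ≥ 7
  y1, y2, y3 ≥ 0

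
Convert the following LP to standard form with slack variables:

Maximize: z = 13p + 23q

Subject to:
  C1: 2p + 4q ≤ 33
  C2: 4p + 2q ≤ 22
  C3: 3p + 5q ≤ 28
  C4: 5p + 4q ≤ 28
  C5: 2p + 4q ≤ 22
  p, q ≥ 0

max z = 13p + 23q

s.t.
  2p + 4q + s1 = 33
  4p + 2q + s2 = 22
  3p + 5q + s3 = 28
  5p + 4q + s4 = 28
  2p + 4q + s5 = 22
  p, q, s1, s2, s3, s4, s5 ≥ 0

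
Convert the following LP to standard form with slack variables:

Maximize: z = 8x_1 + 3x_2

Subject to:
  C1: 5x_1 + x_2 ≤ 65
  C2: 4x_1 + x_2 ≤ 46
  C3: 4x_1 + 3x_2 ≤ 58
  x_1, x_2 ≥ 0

max z = 8x_1 + 3x_2

s.t.
  5x_1 + x_2 + s1 = 65
  4x_1 + x_2 + s2 = 46
  4x_1 + 3x_2 + s3 = 58
  x_1, x_2, s1, s2, s3 ≥ 0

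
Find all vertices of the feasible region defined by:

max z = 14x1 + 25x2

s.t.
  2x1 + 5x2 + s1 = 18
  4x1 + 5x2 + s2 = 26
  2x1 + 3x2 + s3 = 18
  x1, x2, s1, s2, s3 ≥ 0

(0, 0), (6.5, 0), (4, 2), (0, 3.6)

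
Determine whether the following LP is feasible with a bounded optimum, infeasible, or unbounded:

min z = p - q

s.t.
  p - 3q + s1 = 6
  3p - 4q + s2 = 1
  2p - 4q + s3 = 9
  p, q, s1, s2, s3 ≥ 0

Unbounded (objective can decrease without bound)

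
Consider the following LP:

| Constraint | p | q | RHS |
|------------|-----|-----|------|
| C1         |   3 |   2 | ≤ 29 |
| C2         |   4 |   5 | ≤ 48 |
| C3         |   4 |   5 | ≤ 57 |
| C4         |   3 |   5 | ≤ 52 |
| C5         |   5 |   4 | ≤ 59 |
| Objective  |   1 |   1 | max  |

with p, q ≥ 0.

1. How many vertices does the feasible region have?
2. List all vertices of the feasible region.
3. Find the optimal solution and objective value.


1. 4
2. (0, 0), (9.667, 0), (7, 4), (0, 9.6)
3. p = 7, q = 4, z = 11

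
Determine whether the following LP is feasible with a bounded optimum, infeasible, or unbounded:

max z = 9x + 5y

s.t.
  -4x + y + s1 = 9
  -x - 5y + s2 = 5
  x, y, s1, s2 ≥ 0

Unbounded (objective can increase without bound)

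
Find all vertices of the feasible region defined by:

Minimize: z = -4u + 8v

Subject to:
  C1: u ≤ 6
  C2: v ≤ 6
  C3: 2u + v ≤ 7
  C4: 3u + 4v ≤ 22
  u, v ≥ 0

(0, 0), (3.5, 0), (1.2, 4.6), (0, 5.5)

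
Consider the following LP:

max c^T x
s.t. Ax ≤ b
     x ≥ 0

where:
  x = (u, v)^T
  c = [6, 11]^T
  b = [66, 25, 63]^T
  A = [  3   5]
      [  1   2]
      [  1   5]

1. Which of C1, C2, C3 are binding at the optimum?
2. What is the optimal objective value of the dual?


1. C1, C2
2. 141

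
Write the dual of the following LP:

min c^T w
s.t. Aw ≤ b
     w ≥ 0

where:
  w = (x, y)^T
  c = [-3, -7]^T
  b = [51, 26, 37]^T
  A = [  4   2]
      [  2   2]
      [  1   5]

Primal min cᵀx s.t. Ax ≤ b, x ≥ 0  →  Dual max −bᵀy s.t. Aᵀy ≥ −c, y ≥ 0.

Maximize: z = -51y1 - 26y2 - 37y3

Subject to:
  4y1 + 2y2 + y3 ≥ 3
  2y1 + 2y2 + 5y3 ≥ 7
  y1, y2, y3 ≥ 0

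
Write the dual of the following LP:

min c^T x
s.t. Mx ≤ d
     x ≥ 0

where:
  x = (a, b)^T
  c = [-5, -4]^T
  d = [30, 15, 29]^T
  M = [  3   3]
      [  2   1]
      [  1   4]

Primal min cᵀx s.t. Ax ≤ b, x ≥ 0  →  Dual max −bᵀy s.t. Aᵀy ≥ −c, y ≥ 0.

Maximize: z = -30y1 - 15y2 - 29y3

Subject to:
  3y1 + 2y2 + y3 ≥ 5
  3y1 + y2 + 4y3 ≥ 4
  y1, y2, y3 ≥ 0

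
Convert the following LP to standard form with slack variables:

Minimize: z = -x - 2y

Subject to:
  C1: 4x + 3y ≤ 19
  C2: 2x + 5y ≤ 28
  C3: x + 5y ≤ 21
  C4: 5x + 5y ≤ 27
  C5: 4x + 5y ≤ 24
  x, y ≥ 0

min z = -x - 2y

s.t.
  4x + 3y + s1 = 19
  2x + 5y + s2 = 28
  x + 5y + s3 = 21
  5x + 5y + s4 = 27
  4x + 5y + s5 = 24
  x, y, s1, s2, s3, s4, s5 ≥ 0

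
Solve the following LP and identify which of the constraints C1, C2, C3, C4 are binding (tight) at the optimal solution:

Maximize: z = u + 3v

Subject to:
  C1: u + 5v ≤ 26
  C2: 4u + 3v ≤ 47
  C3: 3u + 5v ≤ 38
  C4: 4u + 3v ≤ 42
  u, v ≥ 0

At u = 6, v = 4, compute slack b - a·x for each constraint:
  C1: 26 − 26 = 0  (binding)
  C2: 47 − 36 = 11  (slack)
  C3: 38 − 38 = 0  (binding)
  C4: 42 − 36 = 6  (slack)

Optimal: u = 6, v = 4
Binding: C1, C3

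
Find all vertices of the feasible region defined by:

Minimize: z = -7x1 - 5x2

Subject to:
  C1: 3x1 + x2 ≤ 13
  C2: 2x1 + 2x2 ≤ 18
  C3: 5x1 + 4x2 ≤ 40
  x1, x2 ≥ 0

(0, 0), (4.333, 0), (2, 7), (0, 9)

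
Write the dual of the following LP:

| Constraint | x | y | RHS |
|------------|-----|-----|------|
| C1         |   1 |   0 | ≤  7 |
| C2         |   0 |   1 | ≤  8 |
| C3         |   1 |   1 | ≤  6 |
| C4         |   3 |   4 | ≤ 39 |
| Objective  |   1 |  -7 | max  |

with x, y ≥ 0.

Primal max cᵀx s.t. Ax ≤ b, x ≥ 0  →  Dual min bᵀy s.t. Aᵀy ≥ c, y ≥ 0.

Minimize: z = 7y1 + 8y2 + 6y3 + 39y4

Subject to:
  y1 + y3 + 3y4 ≥ 1
  y2 + y3 + 4y4 ≥ -7
  y1, y2, y3, y4 ≥ 0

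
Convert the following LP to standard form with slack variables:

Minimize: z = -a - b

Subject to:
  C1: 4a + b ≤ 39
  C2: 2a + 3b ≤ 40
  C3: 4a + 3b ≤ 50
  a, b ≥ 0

min z = -a - b

s.t.
  4a + b + s1 = 39
  2a + 3b + s2 = 40
  4a + 3b + s3 = 50
  a, b, s1, s2, s3 ≥ 0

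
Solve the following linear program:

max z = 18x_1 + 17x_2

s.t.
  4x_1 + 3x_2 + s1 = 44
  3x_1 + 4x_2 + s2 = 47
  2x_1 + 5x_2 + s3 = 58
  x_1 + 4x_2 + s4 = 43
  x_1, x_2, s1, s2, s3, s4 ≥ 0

Evaluate the objective at each vertex of the feasible region:
  z(0, 0) = 0
  z(11, 0) = 198
  z(5, 8) = 226  ←
  z(2, 10.25) = 210.2
  z(0, 10.75) = 182.8
The maximum is at x_1 = 5, x_2 = 8.

x_1 = 5, x_2 = 8, z = 226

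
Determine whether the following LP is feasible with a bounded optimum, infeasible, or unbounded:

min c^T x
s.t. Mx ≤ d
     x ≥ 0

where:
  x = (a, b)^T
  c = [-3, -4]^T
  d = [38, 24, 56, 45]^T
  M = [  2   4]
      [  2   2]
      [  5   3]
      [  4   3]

Feasible with a bounded optimal solution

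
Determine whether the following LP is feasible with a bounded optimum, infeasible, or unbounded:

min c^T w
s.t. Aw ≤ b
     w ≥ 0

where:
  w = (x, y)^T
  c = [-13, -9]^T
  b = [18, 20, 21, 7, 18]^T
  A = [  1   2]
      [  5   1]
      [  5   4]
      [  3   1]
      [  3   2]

Feasible with a bounded optimal solution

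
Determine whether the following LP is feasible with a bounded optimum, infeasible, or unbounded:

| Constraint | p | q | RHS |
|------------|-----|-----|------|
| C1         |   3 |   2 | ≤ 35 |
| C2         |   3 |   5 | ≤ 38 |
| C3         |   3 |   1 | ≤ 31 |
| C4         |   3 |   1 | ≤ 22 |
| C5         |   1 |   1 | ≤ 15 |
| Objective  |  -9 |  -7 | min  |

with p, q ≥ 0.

Feasible with a bounded optimal solution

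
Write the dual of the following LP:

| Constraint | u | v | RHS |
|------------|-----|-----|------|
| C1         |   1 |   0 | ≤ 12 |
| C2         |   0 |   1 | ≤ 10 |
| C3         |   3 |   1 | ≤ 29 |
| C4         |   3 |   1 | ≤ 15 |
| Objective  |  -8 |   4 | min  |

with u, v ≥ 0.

Primal min cᵀx s.t. Ax ≤ b, x ≥ 0  →  Dual max −bᵀy s.t. Aᵀy ≥ −c, y ≥ 0.

Maximize: z = -12y1 - 10y2 - 29y3 - 15y4

Subject to:
  y1 + 3y3 + 3y4 ≥ 8
  y2 + y3 + y4 ≥ -4
  y1, y2, y3, y4 ≥ 0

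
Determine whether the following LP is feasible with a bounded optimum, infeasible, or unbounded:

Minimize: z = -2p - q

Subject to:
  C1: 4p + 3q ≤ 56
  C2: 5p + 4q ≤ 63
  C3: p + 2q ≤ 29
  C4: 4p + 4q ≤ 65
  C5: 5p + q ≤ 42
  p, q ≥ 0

Feasible with a bounded optimal solution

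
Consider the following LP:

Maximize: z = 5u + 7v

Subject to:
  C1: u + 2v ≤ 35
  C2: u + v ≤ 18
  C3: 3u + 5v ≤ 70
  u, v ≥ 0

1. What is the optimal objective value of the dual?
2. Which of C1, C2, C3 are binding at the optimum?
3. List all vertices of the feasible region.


1. 106
2. C2, C3
3. (0, 0), (18, 0), (10, 8), (0, 14)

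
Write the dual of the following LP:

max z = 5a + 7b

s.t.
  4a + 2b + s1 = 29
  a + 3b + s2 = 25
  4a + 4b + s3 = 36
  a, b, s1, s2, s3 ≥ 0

Primal max cᵀx s.t. Ax ≤ b, x ≥ 0  →  Dual min bᵀy s.t. Aᵀy ≥ c, y ≥ 0.

Minimize: z = 29y1 + 25y2 + 36y3

Subject to:
  4y1 + y2 + 4y3 ≥ 5
  2y1 + 3y2 + 4y3 ≥ 7
  y1, y2, y3 ≥ 0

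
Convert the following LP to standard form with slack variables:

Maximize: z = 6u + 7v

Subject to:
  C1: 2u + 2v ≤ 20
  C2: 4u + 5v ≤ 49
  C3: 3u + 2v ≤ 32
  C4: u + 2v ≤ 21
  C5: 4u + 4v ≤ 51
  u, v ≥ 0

max z = 6u + 7v

s.t.
  2u + 2v + s1 = 20
  4u + 5v + s2 = 49
  3u + 2v + s3 = 32
  u + 2v + s4 = 21
  4u + 4v + s5 = 51
  u, v, s1, s2, s3, s4, s5 ≥ 0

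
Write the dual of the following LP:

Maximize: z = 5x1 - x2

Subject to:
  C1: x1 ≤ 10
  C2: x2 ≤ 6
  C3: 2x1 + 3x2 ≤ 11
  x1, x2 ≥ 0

Primal max cᵀx s.t. Ax ≤ b, x ≥ 0  →  Dual min bᵀy s.t. Aᵀy ≥ c, y ≥ 0.

Minimize: z = 10y1 + 6y2 + 11y3

Subject to:
  y1 + 2y3 ≥ 5
  y2 + 3y3 ≥ -1
  y1, y2, y3 ≥ 0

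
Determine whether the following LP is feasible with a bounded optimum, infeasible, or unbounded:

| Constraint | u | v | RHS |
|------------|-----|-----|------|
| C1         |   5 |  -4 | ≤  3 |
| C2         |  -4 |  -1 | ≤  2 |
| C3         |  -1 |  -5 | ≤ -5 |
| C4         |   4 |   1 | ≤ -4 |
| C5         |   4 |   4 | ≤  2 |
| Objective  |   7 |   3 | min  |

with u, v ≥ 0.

Infeasible (no feasible solution exists)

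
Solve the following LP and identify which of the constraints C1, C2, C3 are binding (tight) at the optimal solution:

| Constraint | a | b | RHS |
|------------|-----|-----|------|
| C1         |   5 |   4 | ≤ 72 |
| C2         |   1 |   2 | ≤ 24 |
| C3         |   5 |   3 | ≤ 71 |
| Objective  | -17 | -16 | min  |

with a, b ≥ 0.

At a = 8, b = 8, compute slack b - a·x for each constraint:
  C1: 72 − 72 = 0  (binding)
  C2: 24 − 24 = 0  (binding)
  C3: 71 − 64 = 7  (slack)

Optimal: a = 8, b = 8
Binding: C1, C2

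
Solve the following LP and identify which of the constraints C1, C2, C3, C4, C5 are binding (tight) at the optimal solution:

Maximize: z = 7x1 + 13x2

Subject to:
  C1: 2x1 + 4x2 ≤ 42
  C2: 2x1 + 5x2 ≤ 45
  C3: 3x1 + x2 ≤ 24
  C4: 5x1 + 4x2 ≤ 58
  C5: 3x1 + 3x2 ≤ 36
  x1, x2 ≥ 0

At x1 = 5, x2 = 7, compute slack b - a·x for each constraint:
  C1: 42 − 38 = 4  (slack)
  C2: 45 − 45 = 0  (binding)
  C3: 24 − 22 = 2  (slack)
  C4: 58 − 53 = 5  (slack)
  C5: 36 − 36 = 0  (binding)

Optimal: x1 = 5, x2 = 7
Binding: C2, C5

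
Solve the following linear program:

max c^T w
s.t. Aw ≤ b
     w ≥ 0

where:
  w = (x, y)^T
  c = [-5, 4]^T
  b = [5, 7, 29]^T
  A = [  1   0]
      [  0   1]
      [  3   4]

Evaluate the objective at each vertex of the feasible region:
  z(0, 0) = 0
  z(5, 0) = -25
  z(5, 3.5) = -11
  z(0.3333, 7) = 26.33
  z(0, 7) = 28  ←
The maximum is at x = 0, y = 7.

x = 0, y = 7, z = 28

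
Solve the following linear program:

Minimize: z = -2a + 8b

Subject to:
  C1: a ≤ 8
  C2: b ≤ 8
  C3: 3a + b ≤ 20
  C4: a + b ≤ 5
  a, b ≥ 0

Evaluate the objective at each vertex of the feasible region:
  z(0, 0) = 0
  z(5, 0) = -10  ←
  z(0, 5) = 40
The minimum is at a = 5, b = 0.

a = 5, b = 0, z = -10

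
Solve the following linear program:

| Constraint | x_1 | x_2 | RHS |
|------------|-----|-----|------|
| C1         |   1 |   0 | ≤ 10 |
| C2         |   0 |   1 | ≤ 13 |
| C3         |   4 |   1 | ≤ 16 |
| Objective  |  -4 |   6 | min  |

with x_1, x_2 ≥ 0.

Evaluate the objective at each vertex of the feasible region:
  z(0, 0) = 0
  z(4, 0) = -16  ←
  z(0.75, 13) = 75
  z(0, 13) = 78
The minimum is at x_1 = 4, x_2 = 0.

x_1 = 4, x_2 = 0, z = -16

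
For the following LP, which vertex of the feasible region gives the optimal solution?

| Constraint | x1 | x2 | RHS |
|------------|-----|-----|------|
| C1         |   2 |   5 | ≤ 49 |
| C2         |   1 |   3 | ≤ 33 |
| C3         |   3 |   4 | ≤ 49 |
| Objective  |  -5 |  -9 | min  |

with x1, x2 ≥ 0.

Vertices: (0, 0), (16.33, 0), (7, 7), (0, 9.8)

Evaluate the objective at each vertex of the feasible region:
  z(0, 0) = 0
  z(16.33, 0) = -81.67
  z(7, 7) = -98  ←
  z(0, 9.8) = -88.2
The minimum is at x1 = 7, x2 = 7.

(7, 7)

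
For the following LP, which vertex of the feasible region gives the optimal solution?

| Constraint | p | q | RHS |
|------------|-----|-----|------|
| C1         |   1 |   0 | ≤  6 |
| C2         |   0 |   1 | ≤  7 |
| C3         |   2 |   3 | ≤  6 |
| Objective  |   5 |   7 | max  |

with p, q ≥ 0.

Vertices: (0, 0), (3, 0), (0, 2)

Evaluate the objective at each vertex of the feasible region:
  z(0, 0) = 0
  z(3, 0) = 15  ←
  z(0, 2) = 14
The maximum is at p = 3, q = 0.

(3, 0)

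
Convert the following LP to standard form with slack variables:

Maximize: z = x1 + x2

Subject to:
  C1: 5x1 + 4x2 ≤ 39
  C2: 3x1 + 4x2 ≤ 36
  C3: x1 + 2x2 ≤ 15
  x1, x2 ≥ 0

max z = x1 + x2

s.t.
  5x1 + 4x2 + s1 = 39
  3x1 + 4x2 + s2 = 36
  x1 + 2x2 + s3 = 15
  x1, x2, s1, s2, s3 ≥ 0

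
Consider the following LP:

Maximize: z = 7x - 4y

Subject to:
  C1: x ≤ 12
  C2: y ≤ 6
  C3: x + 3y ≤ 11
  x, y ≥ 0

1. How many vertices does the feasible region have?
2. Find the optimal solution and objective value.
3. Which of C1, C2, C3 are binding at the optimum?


1. 3
2. x = 11, y = 0, z = 77
3. C3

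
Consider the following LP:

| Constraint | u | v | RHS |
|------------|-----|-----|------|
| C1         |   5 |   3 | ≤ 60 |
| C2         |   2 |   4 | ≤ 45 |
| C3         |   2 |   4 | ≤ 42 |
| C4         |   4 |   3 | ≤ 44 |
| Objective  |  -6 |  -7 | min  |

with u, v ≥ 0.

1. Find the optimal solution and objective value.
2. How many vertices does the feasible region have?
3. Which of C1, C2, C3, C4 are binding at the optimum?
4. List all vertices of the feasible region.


1. u = 5, v = 8, z = -86
2. 4
3. C3, C4
4. (0, 0), (11, 0), (5, 8), (0, 10.5)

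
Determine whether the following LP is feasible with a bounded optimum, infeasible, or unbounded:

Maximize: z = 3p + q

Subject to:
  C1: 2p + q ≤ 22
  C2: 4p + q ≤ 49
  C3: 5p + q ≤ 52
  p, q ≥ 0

Feasible with a bounded optimal solution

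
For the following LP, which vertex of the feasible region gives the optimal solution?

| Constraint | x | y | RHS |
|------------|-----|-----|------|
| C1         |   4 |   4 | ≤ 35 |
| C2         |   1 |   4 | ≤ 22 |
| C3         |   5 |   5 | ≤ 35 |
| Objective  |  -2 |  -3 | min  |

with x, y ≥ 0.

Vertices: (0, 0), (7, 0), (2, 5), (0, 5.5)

Evaluate the objective at each vertex of the feasible region:
  z(0, 0) = 0
  z(7, 0) = -14
  z(2, 5) = -19  ←
  z(0, 5.5) = -16.5
The minimum is at x = 2, y = 5.

(2, 5)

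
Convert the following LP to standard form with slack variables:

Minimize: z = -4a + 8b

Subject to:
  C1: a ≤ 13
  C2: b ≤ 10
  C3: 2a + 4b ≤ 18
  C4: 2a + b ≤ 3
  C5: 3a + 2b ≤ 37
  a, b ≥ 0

min z = -4a + 8b

s.t.
  a + s1 = 13
  b + s2 = 10
  2a + 4b + s3 = 18
  2a + b + s4 = 3
  3a + 2b + s5 = 37
  a, b, s1, s2, s3, s4, s5 ≥ 0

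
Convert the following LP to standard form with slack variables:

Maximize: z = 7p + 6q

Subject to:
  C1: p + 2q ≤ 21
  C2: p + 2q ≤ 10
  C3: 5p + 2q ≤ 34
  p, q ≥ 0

max z = 7p + 6q

s.t.
  p + 2q + s1 = 21
  p + 2q + s2 = 10
  5p + 2q + s3 = 34
  p, q, s1, s2, s3 ≥ 0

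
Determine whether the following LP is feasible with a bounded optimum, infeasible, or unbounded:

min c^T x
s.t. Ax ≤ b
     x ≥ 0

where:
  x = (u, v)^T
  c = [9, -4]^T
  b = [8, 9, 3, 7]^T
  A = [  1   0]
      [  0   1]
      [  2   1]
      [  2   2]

Feasible with a bounded optimal solution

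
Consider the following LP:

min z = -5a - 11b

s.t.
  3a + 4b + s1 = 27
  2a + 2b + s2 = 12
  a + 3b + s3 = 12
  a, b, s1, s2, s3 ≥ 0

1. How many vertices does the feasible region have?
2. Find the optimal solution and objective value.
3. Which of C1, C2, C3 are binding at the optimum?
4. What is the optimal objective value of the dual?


1. 4
2. a = 3, b = 3, z = -48
3. C2, C3
4. -48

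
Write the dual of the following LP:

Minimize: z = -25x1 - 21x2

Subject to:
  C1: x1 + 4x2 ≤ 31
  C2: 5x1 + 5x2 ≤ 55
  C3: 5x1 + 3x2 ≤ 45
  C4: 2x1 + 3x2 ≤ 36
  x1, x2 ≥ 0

Primal min cᵀx s.t. Ax ≤ b, x ≥ 0  →  Dual max −bᵀy s.t. Aᵀy ≥ −c, y ≥ 0.

Maximize: z = -31y1 - 55y2 - 45y3 - 36y4

Subject to:
  y1 + 5y2 + 5y3 + 2y4 ≥ 25
  4y1 + 5y2 + 3y3 + 3y4 ≥ 21
  y1, y2, y3, y4 ≥ 0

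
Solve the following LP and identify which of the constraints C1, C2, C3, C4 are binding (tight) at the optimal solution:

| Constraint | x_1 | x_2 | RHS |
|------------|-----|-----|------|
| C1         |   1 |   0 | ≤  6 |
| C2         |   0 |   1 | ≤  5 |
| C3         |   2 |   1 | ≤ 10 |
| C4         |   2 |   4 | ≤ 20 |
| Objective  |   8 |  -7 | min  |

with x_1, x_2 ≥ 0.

At x_1 = 0, x_2 = 5, compute slack b - a·x for each constraint:
  C1: 6 − 0 = 6  (slack)
  C2: 5 − 5 = 0  (binding)
  C3: 10 − 5 = 5  (slack)
  C4: 20 − 20 = 0  (binding)

Optimal: x_1 = 0, x_2 = 5
Binding: C2, C4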